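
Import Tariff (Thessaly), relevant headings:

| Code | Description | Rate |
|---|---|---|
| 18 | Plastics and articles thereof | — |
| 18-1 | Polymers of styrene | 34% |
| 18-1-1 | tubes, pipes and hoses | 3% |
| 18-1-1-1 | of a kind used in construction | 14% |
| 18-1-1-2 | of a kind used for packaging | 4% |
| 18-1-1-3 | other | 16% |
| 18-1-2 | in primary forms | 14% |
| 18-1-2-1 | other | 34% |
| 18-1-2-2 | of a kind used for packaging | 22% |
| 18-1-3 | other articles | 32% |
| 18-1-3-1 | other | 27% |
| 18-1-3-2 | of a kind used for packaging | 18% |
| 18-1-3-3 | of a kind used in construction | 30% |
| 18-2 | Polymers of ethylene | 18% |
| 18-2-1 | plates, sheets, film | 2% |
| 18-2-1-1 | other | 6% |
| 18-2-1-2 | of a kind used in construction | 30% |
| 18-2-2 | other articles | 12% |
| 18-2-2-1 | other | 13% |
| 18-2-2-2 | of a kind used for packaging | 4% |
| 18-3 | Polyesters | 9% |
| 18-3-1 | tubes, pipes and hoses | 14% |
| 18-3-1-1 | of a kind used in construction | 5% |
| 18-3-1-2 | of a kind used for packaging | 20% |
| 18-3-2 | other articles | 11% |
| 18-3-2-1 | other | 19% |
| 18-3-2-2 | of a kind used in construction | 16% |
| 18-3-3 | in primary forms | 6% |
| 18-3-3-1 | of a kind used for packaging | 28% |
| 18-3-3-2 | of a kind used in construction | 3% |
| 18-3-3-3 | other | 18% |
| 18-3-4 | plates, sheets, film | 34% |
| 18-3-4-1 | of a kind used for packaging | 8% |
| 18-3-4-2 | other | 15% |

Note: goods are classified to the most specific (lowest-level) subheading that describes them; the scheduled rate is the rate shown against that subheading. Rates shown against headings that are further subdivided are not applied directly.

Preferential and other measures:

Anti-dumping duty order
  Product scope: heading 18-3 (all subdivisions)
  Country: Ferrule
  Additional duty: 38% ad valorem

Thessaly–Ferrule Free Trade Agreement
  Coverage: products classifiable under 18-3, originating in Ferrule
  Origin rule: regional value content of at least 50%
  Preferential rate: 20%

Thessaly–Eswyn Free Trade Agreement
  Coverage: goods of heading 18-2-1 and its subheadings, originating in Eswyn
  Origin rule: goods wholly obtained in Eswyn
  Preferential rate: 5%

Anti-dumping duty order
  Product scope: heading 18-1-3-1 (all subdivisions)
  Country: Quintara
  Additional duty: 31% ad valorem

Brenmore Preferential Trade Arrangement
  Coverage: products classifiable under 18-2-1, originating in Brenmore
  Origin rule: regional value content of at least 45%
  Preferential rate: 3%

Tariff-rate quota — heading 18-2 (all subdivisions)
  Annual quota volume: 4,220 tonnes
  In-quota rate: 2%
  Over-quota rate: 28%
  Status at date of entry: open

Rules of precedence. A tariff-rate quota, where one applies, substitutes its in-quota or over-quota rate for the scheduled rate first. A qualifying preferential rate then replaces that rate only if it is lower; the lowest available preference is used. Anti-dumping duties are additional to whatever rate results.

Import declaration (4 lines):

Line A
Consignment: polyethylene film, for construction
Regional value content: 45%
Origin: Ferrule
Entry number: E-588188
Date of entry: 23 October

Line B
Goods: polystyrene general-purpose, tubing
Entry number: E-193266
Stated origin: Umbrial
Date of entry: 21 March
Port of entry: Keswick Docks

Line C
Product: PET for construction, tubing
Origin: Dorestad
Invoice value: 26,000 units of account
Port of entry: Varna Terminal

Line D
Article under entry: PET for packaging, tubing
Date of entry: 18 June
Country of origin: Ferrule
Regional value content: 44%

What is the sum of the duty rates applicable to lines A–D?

81%

Line A: polyethylene → 18-2; film → 18-2-1; for construction → 18-2-1-2. Scheduled 30%. quota on 18-2 open → in-quota 2%; Ferrule agreement on 18-3: 18-2-1-2 not covered. → 2%.
Line B: polystyrene → 18-1; tubing → 18-1-1; general-purpose → 18-1-1-3. Scheduled 16%. No special measure applies. → 16%.
Line C: PET → 18-3; tubing → 18-3-1; for construction → 18-3-1-1. Scheduled 5%. No special measure applies. → 5%.
Line D: PET → 18-3; tubing → 18-3-1; for packaging → 18-3-1-2. Scheduled 20%. Ferrule agreement on 18-3: RVC < 50%; anti-dumping (Ferrule, 18-3): +38%; total 20% + 38% = 58%. → 58%.
Sum: 2% + 16% + 5% + 58% = 81%.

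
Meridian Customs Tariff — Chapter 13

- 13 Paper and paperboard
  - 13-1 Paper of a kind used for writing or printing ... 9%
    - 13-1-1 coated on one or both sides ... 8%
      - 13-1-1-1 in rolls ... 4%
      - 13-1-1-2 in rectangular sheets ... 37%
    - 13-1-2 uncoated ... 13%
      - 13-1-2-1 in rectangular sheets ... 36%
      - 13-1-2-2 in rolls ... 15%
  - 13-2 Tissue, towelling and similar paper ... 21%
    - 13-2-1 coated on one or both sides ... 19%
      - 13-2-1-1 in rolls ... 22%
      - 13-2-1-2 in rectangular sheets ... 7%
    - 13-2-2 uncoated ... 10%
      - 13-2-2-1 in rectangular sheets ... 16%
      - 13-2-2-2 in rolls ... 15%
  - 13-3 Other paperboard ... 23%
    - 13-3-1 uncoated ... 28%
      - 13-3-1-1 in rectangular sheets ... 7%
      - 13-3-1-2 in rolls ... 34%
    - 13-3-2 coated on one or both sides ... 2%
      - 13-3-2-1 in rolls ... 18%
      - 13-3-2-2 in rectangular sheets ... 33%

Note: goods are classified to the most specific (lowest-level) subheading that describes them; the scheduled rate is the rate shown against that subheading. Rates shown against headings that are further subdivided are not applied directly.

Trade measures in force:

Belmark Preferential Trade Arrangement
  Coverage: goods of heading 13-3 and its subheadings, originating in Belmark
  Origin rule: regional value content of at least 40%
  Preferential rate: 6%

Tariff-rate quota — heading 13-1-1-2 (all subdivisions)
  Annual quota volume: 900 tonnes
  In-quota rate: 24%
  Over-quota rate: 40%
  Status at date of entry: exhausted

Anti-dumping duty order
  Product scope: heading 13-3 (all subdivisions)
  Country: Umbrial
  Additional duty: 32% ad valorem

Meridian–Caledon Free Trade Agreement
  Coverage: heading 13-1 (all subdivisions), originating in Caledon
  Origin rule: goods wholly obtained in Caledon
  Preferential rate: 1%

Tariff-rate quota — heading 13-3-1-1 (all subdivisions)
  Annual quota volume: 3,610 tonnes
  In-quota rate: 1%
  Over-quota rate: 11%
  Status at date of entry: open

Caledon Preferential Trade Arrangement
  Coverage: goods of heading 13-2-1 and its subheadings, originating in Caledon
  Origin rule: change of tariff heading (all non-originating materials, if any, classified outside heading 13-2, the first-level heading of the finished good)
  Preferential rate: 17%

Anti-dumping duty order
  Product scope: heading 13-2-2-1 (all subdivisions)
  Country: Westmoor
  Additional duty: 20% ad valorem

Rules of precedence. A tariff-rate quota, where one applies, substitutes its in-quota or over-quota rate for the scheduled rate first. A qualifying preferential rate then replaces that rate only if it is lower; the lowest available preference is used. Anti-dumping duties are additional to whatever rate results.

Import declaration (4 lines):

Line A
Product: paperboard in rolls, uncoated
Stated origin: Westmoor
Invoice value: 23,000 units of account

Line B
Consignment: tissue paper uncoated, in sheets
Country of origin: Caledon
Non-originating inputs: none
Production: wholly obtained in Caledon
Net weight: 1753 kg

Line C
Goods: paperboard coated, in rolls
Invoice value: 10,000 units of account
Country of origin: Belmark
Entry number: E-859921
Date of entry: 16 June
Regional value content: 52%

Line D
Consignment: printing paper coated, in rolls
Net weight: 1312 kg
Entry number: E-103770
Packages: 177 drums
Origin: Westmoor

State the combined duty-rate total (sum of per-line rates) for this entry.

Line A: paperboard → 13-3; uncoated → 13-3-1; in rolls → 13-3-1-2. Scheduled 34%. No special measure applies. → 34%.
Line B: tissue paper → 13-2; uncoated → 13-2-2; in sheets → 13-2-2-1. Scheduled 16%. Caledon agreement on 13-1: 13-2-2-1 not covered; Caledon agreement on 13-2-1: 13-2-2-1 not covered. → 16%.
Line C: paperboard → 13-3; coated → 13-3-2; in rolls → 13-3-2-1. Scheduled 18%. Belmark agreement on 13-3: RVC ≥ 40% → 6% available; preferential 6%. → 6%.
Line D: printing paper → 13-1; coated → 13-1-1; in rolls → 13-1-1-1. Scheduled 4%. No special measure applies. → 4%.
Sum: 34% + 16% + 6% + 4% = 60%.

60%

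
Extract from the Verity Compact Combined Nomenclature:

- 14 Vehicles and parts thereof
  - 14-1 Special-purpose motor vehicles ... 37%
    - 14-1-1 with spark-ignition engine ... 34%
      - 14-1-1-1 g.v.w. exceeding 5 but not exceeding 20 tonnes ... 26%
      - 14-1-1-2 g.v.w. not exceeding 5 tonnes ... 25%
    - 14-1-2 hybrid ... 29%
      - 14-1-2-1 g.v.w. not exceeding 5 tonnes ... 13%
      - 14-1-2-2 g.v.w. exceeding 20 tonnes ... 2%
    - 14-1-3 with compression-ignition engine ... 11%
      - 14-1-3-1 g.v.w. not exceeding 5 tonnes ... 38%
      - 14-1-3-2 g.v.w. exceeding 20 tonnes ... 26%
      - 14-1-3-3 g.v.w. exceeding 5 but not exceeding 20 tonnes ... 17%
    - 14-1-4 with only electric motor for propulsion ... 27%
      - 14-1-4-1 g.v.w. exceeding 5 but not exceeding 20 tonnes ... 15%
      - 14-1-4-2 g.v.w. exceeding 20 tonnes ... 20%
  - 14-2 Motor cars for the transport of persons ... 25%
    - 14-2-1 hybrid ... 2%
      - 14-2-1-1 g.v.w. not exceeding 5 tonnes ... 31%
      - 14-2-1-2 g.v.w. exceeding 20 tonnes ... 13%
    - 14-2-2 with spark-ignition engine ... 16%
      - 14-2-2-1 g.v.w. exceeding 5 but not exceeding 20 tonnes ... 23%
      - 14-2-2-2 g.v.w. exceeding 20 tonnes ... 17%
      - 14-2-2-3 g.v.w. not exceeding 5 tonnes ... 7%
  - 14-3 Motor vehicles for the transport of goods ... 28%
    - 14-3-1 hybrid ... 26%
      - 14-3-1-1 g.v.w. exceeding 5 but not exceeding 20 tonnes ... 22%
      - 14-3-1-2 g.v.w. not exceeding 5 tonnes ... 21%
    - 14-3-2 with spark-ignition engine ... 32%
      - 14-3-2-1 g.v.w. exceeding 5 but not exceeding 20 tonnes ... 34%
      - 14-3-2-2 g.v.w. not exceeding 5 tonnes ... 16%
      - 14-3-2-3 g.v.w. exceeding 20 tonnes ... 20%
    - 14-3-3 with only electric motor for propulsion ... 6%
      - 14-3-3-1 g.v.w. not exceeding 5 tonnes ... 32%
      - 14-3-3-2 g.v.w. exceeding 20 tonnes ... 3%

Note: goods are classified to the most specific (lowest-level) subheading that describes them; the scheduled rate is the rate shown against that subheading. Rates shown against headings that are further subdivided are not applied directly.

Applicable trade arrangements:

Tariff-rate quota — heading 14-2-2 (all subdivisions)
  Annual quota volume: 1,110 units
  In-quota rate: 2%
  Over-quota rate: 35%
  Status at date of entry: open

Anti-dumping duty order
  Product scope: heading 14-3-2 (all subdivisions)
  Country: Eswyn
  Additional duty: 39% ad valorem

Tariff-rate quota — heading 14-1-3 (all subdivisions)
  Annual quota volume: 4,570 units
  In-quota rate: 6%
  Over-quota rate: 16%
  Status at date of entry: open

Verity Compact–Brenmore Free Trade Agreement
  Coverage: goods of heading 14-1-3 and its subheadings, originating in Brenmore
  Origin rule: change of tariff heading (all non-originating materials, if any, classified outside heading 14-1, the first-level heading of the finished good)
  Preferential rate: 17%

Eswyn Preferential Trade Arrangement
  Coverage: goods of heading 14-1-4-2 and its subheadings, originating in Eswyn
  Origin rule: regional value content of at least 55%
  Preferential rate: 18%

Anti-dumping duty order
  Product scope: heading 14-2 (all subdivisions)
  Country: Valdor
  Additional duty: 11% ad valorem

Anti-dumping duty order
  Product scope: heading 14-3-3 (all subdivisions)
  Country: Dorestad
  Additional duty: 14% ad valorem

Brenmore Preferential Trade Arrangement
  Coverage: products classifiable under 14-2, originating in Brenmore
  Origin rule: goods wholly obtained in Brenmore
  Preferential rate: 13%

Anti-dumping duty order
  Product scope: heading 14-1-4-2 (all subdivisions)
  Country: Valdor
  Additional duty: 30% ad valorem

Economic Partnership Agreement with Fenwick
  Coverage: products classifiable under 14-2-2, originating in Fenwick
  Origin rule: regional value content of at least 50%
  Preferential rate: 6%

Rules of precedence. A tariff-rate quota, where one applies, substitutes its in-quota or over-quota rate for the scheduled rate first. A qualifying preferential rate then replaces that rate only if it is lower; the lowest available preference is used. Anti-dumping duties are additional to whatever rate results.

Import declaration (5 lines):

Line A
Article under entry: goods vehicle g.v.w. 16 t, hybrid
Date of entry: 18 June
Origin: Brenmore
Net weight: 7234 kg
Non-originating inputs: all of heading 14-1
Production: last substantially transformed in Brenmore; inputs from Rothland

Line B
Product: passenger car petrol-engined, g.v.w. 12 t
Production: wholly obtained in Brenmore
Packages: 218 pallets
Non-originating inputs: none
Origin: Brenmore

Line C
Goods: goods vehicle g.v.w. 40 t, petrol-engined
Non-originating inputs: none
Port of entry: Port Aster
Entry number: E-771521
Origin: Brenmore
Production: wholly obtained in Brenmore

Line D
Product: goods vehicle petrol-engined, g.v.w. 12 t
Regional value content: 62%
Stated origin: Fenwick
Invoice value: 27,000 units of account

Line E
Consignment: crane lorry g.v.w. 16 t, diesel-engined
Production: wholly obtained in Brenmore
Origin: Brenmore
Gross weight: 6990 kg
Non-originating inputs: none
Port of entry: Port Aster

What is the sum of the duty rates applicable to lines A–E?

84%

Line A: goods vehicle → 14-3; hybrid → 14-3-1; g.v.w. 16 t → 14-3-1-1. Scheduled 22%. Brenmore agreement on 14-1-3: 14-3-1-1 not covered; Brenmore agreement on 14-2: 14-3-1-1 not covered. → 22%.
Line B: passenger car → 14-2; petrol-engined → 14-2-2; g.v.w. 12 t → 14-2-2-1. Scheduled 23%. quota on 14-2-2 open → in-quota 2%; Brenmore agreement on 14-1-3: 14-2-2-1 not covered; Brenmore agreement on 14-2: wholly obtained → 13% available; preference 13% not lower than 2% → no reduction. → 2%.
Line C: goods vehicle → 14-3; petrol-engined → 14-3-2; g.v.w. 40 t → 14-3-2-3. Scheduled 20%. Brenmore agreement on 14-1-3: 14-3-2-3 not covered; Brenmore agreement on 14-2: 14-3-2-3 not covered. → 20%.
Line D: goods vehicle → 14-3; petrol-engined → 14-3-2; g.v.w. 12 t → 14-3-2-1. Scheduled 34%. Fenwick agreement on 14-2-2: 14-3-2-1 not covered. → 34%.
Line E: crane lorry → 14-1; diesel-engined → 14-1-3; g.v.w. 16 t → 14-1-3-3. Scheduled 17%. quota on 14-1-3 open → in-quota 6%; Brenmore agreement on 14-1-3: CTH met → 17% available; Brenmore agreement on 14-2: 14-1-3-3 not covered; preference 17% not lower than 6% → no reduction. → 6%.
Sum: 22% + 2% + 20% + 34% + 6% = 84%.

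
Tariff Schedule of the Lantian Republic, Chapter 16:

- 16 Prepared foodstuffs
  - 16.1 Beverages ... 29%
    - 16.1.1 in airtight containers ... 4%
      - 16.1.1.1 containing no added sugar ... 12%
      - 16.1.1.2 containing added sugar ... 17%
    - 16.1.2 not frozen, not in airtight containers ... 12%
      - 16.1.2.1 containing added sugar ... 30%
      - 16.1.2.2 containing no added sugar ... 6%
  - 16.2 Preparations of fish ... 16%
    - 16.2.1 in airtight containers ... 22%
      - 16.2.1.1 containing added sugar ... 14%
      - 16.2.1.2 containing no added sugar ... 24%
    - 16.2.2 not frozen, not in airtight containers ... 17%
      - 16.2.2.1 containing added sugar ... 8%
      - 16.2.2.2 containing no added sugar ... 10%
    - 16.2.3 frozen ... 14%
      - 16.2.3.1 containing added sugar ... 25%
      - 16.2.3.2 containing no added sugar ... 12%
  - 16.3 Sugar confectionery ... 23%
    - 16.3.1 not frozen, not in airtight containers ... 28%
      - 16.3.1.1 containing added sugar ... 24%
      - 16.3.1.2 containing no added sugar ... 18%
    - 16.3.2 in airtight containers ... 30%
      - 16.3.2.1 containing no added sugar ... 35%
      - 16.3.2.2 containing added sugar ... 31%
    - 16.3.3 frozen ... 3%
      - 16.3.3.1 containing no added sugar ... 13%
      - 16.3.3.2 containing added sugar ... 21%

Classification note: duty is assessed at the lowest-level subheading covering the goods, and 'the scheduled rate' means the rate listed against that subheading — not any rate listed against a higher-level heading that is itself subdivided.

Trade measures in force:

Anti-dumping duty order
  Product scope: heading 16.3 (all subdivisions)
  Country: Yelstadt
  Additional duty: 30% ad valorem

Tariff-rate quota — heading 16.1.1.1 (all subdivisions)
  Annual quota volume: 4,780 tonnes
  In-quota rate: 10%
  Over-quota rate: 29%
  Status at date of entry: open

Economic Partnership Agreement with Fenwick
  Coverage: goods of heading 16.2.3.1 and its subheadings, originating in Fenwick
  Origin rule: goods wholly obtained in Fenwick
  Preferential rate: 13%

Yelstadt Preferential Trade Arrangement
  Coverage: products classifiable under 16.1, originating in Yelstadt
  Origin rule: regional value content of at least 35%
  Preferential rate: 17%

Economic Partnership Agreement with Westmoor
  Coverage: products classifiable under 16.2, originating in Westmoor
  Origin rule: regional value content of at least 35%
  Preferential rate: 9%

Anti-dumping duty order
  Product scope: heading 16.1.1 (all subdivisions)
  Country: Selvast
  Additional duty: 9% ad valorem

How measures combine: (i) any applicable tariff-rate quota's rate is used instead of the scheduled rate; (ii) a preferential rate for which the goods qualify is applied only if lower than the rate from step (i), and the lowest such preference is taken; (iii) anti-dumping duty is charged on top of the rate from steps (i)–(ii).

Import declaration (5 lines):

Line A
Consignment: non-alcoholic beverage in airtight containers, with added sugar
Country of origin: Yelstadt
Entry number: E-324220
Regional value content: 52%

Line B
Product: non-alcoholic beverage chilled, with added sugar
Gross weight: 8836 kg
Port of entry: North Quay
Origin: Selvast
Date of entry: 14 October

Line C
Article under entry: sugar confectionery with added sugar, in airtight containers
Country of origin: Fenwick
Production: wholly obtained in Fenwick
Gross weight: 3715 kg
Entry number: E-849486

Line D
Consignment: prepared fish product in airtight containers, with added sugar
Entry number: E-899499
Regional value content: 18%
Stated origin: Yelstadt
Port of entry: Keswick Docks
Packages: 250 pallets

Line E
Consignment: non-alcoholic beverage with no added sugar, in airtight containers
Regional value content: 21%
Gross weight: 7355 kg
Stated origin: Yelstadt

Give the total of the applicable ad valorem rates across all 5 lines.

Line A: non-alcoholic beverage → 16.1; in airtight containers → 16.1.1; with added sugar → 16.1.1.2. Scheduled 17%. Yelstadt agreement on 16.1: RVC ≥ 35% → 17% available; preference 17% not lower than 17% → no reduction. → 17%.
Line B: non-alcoholic beverage → 16.1; chilled → 16.1.2; with added sugar → 16.1.2.1. Scheduled 30%. No special measure applies. → 30%.
Line C: sugar confectionery → 16.3; in airtight containers → 16.3.2; with added sugar → 16.3.2.2. Scheduled 31%. Fenwick agreement on 16.2.3.1: 16.3.2.2 not covered. → 31%.
Line D: prepared fish product → 16.2; in airtight containers → 16.2.1; with added sugar → 16.2.1.1. Scheduled 14%. Yelstadt agreement on 16.1: 16.2.1.1 not covered. → 14%.
Line E: non-alcoholic beverage → 16.1; in airtight containers → 16.1.1; with no added sugar → 16.1.1.1. Scheduled 12%. quota on 16.1.1.1 open → in-quota 10%; Yelstadt agreement on 16.1: RVC < 35%. → 10%.
Sum: 17% + 30% + 31% + 14% + 10% = 102%.

102%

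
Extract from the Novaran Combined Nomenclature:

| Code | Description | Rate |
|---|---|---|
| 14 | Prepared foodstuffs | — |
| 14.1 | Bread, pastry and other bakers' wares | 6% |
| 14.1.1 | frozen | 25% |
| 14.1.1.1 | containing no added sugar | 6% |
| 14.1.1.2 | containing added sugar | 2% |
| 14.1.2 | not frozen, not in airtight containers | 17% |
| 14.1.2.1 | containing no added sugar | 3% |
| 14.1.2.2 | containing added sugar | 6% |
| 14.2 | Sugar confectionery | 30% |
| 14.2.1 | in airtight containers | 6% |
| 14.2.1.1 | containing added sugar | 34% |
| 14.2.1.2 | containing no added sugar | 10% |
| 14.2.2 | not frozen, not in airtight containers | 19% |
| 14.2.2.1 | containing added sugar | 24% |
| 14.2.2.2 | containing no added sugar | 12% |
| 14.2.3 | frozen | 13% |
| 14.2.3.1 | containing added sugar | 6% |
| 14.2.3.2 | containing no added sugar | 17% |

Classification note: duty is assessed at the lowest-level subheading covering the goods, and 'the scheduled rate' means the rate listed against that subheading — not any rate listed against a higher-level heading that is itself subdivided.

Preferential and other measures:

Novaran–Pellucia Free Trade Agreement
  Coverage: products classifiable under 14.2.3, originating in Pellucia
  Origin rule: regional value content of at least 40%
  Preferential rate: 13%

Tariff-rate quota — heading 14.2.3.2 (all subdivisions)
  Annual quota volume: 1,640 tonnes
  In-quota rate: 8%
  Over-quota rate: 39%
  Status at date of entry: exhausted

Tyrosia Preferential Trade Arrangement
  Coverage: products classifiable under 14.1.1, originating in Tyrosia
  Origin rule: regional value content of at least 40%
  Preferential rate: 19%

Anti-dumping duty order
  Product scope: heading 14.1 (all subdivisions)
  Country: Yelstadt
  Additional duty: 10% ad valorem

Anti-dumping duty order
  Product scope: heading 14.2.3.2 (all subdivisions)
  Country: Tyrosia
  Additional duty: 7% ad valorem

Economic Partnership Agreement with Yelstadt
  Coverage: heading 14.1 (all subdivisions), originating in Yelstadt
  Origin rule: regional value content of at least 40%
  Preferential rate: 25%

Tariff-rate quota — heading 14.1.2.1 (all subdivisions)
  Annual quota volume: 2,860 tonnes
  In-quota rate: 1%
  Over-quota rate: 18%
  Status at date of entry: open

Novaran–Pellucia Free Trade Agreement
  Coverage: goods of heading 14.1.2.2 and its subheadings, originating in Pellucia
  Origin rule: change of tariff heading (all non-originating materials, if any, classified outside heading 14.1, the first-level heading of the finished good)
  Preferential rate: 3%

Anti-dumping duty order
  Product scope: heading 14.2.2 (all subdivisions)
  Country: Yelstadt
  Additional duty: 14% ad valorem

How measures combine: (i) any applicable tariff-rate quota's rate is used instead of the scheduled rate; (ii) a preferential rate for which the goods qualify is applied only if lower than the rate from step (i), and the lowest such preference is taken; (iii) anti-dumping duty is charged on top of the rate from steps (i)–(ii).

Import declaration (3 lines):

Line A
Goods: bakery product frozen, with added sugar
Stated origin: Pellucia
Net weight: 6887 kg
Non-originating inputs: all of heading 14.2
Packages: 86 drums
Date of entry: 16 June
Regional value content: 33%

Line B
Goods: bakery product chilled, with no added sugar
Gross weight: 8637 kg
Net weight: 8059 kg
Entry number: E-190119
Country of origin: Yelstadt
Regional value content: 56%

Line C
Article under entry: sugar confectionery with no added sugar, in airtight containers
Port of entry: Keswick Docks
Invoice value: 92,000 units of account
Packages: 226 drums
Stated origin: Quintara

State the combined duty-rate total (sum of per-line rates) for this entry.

23%

Line A: bakery product → 14.1; frozen → 14.1.1; with added sugar → 14.1.1.2. Scheduled 2%. Pellucia agreement on 14.2.3: 14.1.1.2 not covered; Pellucia agreement on 14.1.2.2: 14.1.1.2 not covered. → 2%.
Line B: bakery product → 14.1; chilled → 14.1.2; with no added sugar → 14.1.2.1. Scheduled 3%. quota on 14.1.2.1 open → in-quota 1%; Yelstadt agreement on 14.1: RVC ≥ 40% → 25% available; preference 25% not lower than 1% → no reduction; anti-dumping (Yelstadt, 14.1): +10%; total 1% + 10% = 11%. → 11%.
Line C: sugar confectionery → 14.2; in airtight containers → 14.2.1; with no added sugar → 14.2.1.2. Scheduled 10%. No special measure applies. → 10%.
Sum: 2% + 11% + 10% = 23%.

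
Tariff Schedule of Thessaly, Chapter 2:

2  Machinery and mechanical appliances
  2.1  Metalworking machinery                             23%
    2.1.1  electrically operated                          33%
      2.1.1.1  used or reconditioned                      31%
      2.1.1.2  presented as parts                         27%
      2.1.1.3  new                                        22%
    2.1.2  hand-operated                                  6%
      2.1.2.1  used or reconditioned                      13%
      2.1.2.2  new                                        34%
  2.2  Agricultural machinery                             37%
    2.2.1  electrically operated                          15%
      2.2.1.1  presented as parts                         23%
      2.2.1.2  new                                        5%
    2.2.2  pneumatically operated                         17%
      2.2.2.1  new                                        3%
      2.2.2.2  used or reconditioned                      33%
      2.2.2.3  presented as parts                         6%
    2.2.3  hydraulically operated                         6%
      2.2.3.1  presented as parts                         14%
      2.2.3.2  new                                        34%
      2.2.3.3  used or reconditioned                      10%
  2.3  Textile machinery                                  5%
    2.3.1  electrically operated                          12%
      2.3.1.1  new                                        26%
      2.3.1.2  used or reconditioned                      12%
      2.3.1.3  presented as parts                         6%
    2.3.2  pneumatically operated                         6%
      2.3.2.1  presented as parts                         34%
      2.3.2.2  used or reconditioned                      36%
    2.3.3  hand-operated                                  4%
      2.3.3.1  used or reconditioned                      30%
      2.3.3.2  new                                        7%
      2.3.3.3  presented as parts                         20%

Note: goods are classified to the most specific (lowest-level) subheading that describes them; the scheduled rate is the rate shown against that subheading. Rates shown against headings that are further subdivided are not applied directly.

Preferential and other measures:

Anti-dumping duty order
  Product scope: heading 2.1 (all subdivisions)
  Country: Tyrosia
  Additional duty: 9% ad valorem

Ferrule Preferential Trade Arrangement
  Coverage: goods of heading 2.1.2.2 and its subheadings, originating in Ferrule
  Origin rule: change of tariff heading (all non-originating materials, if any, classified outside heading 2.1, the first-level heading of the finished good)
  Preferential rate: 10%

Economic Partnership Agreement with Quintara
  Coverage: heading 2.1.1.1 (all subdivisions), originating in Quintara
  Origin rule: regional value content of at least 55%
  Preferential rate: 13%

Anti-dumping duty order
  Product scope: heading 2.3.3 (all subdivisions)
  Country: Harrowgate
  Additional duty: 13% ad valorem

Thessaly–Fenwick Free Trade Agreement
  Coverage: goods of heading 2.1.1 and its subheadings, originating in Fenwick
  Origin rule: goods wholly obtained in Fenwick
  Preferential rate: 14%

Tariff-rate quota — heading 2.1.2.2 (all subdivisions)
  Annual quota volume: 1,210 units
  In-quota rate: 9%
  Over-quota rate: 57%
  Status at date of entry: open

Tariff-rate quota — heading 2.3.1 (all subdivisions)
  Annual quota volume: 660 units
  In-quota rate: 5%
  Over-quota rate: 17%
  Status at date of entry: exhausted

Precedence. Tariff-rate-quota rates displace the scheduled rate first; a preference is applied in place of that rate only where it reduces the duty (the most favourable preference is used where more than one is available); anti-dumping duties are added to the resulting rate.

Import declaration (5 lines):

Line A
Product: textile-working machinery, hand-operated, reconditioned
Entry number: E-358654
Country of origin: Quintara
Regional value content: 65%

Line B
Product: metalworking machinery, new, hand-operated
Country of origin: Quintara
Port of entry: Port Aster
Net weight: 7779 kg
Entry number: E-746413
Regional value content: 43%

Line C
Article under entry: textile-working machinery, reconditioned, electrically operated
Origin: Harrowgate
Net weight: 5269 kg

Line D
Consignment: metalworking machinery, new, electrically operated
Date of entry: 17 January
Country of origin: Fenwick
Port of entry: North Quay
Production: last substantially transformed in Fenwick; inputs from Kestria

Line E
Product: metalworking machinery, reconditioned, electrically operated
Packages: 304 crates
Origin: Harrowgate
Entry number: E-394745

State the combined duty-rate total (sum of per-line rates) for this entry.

109%

Line A: textile-working → 2.3; hand-operated → 2.3.3; reconditioned → 2.3.3.1. Scheduled 30%. Quintara agreement on 2.1.1.1: 2.3.3.1 not covered. → 30%.
Line B: metalworking → 2.1; hand-operated → 2.1.2; new → 2.1.2.2. Scheduled 34%. quota on 2.1.2.2 open → in-quota 9%; Quintara agreement on 2.1.1.1: 2.1.2.2 not covered. → 9%.
Line C: textile-working → 2.3; electrically operated → 2.3.1; reconditioned → 2.3.1.2. Scheduled 12%. quota on 2.3.1 exhausted → over-quota 17%. → 17%.
Line D: metalworking → 2.1; electrically operated → 2.1.1; new → 2.1.1.3. Scheduled 22%. Fenwick agreement on 2.1.1: not wholly obtained. → 22%.
Line E: metalworking → 2.1; electrically operated → 2.1.1; reconditioned → 2.1.1.1. Scheduled 31%. No special measure applies. → 31%.
Sum: 30% + 9% + 17% + 22% + 31% = 109%.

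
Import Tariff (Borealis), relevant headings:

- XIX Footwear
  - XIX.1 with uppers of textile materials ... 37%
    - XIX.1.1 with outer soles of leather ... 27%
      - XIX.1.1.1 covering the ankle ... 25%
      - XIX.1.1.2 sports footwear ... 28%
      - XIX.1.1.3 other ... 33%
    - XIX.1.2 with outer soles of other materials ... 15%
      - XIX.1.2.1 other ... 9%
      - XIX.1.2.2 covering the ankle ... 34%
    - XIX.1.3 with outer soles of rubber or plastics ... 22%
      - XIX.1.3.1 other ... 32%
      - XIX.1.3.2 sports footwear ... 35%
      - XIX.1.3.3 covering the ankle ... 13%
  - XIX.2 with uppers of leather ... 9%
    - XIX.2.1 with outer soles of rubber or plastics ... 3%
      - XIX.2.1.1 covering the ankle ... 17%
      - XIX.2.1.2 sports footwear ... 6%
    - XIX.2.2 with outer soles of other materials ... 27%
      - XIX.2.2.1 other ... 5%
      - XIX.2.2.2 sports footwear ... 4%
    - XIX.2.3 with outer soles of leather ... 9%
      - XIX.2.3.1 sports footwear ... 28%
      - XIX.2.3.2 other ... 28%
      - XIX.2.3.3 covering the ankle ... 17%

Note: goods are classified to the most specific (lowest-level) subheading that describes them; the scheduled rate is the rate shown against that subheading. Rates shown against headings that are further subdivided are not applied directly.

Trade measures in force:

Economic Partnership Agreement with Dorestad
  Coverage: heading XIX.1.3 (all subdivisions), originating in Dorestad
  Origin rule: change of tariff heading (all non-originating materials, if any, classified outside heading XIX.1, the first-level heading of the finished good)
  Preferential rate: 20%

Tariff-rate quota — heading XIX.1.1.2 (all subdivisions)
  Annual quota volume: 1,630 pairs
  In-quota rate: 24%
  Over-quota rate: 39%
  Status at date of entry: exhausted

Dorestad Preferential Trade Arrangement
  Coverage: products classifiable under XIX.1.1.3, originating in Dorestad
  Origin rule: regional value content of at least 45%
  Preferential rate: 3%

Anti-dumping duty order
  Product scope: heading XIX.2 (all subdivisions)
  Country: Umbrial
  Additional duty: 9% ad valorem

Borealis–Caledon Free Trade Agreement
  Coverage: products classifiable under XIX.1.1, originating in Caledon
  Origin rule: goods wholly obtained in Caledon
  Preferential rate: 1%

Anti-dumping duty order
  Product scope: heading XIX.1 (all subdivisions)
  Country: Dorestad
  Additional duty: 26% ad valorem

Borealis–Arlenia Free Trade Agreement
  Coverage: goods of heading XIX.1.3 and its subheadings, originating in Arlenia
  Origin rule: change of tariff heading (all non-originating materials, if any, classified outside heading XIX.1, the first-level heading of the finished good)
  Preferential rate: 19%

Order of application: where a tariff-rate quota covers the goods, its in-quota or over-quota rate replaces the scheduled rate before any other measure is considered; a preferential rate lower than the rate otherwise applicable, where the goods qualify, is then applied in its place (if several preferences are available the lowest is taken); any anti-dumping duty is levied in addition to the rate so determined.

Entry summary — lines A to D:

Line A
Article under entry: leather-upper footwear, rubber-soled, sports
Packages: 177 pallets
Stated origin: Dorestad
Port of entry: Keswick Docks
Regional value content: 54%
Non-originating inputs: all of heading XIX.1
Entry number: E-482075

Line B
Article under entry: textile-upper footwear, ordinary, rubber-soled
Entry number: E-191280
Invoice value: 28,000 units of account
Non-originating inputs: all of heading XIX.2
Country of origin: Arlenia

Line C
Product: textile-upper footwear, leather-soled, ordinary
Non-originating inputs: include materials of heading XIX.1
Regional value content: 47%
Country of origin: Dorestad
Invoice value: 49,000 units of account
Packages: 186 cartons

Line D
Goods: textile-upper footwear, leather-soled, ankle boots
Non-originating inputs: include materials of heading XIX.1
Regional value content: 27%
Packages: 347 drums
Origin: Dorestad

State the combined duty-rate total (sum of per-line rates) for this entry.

Line A: leather-upper → XIX.2; rubber-soled → XIX.2.1; sports → XIX.2.1.2. Scheduled 6%. Dorestad agreement on XIX.1.3: XIX.2.1.2 not covered; Dorestad agreement on XIX.1.1.3: XIX.2.1.2 not covered. → 6%.
Line B: textile-upper → XIX.1; rubber-soled → XIX.1.3; ordinary → XIX.1.3.1. Scheduled 32%. Arlenia agreement on XIX.1.3: CTH met → 19% available; preferential 19%. → 19%.
Line C: textile-upper → XIX.1; leather-soled → XIX.1.1; ordinary → XIX.1.1.3. Scheduled 33%. Dorestad agreement on XIX.1.3: XIX.1.1.3 not covered; Dorestad agreement on XIX.1.1.3: RVC ≥ 45% → 3% available; preferential 3%; anti-dumping (Dorestad, XIX.1): +26%; total 3% + 26% = 29%. → 29%.
Line D: textile-upper → XIX.1; leather-soled → XIX.1.1; ankle boots → XIX.1.1.1. Scheduled 25%. Dorestad agreement on XIX.1.3: XIX.1.1.1 not covered; Dorestad agreement on XIX.1.1.3: XIX.1.1.1 not covered; anti-dumping (Dorestad, XIX.1): +26%; total 25% + 26% = 51%. → 51%.
Sum: 6% + 19% + 29% + 51% = 105%.

105%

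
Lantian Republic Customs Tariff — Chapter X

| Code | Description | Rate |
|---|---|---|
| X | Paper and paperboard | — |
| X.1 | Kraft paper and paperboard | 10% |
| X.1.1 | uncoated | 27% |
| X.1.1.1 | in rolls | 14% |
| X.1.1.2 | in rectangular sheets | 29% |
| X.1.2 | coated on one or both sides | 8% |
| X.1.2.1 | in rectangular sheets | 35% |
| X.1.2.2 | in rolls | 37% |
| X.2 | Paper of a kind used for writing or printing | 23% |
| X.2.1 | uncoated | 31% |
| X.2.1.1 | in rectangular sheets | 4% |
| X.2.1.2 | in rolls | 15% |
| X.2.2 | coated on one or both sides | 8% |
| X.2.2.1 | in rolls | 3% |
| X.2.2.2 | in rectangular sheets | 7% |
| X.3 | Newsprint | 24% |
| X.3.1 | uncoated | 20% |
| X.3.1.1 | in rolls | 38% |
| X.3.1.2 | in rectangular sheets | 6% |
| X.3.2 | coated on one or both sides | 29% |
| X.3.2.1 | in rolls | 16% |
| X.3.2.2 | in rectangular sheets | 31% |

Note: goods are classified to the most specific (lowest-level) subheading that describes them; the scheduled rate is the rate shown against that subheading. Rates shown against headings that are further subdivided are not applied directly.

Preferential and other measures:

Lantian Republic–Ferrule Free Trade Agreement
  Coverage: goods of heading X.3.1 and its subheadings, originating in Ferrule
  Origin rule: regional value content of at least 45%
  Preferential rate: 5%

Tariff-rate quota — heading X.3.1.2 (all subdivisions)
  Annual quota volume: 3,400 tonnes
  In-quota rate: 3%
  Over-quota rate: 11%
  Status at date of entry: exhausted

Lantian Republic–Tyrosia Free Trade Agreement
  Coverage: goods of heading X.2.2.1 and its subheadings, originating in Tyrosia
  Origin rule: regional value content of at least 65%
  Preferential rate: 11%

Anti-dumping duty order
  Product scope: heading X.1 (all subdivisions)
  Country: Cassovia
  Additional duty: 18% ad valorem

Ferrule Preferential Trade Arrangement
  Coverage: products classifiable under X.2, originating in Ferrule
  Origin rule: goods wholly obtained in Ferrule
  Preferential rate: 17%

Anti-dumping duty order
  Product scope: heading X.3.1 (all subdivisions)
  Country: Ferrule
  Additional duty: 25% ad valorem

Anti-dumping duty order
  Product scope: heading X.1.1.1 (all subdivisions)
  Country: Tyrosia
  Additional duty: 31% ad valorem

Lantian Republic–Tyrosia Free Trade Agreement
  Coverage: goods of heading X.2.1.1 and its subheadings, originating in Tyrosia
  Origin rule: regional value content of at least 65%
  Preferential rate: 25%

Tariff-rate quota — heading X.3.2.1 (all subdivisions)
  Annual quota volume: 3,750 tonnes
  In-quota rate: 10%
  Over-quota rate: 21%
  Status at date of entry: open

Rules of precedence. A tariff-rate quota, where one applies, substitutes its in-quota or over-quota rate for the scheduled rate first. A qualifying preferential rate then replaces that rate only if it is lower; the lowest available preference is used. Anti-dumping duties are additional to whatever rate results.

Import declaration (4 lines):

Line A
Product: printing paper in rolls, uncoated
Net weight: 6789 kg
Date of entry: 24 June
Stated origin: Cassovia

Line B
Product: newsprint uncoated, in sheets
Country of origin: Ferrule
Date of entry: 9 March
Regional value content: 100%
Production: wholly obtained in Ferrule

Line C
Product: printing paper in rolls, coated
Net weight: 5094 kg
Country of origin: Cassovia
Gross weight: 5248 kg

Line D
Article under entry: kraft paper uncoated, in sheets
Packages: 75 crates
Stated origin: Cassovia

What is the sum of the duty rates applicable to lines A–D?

95%

Line A: printing paper → X.2; uncoated → X.2.1; in rolls → X.2.1.2. Scheduled 15%. No special measure applies. → 15%.
Line B: newsprint → X.3; uncoated → X.3.1; in sheets → X.3.1.2. Scheduled 6%. quota on X.3.1.2 exhausted → over-quota 11%; Ferrule agreement on X.3.1: RVC ≥ 45% → 5% available; Ferrule agreement on X.2: X.3.1.2 not covered; preferential 5%; anti-dumping (Ferrule, X.3.1): +25%; total 5% + 25% = 30%. → 30%.
Line C: printing paper → X.2; coated → X.2.2; in rolls → X.2.2.1. Scheduled 3%. No special measure applies. → 3%.
Line D: kraft paper → X.1; uncoated → X.1.1; in sheets → X.1.1.2. Scheduled 29%. anti-dumping (Cassovia, X.1): +18%; total 29% + 18% = 47%. → 47%.
Sum: 15% + 30% + 3% + 47% = 95%.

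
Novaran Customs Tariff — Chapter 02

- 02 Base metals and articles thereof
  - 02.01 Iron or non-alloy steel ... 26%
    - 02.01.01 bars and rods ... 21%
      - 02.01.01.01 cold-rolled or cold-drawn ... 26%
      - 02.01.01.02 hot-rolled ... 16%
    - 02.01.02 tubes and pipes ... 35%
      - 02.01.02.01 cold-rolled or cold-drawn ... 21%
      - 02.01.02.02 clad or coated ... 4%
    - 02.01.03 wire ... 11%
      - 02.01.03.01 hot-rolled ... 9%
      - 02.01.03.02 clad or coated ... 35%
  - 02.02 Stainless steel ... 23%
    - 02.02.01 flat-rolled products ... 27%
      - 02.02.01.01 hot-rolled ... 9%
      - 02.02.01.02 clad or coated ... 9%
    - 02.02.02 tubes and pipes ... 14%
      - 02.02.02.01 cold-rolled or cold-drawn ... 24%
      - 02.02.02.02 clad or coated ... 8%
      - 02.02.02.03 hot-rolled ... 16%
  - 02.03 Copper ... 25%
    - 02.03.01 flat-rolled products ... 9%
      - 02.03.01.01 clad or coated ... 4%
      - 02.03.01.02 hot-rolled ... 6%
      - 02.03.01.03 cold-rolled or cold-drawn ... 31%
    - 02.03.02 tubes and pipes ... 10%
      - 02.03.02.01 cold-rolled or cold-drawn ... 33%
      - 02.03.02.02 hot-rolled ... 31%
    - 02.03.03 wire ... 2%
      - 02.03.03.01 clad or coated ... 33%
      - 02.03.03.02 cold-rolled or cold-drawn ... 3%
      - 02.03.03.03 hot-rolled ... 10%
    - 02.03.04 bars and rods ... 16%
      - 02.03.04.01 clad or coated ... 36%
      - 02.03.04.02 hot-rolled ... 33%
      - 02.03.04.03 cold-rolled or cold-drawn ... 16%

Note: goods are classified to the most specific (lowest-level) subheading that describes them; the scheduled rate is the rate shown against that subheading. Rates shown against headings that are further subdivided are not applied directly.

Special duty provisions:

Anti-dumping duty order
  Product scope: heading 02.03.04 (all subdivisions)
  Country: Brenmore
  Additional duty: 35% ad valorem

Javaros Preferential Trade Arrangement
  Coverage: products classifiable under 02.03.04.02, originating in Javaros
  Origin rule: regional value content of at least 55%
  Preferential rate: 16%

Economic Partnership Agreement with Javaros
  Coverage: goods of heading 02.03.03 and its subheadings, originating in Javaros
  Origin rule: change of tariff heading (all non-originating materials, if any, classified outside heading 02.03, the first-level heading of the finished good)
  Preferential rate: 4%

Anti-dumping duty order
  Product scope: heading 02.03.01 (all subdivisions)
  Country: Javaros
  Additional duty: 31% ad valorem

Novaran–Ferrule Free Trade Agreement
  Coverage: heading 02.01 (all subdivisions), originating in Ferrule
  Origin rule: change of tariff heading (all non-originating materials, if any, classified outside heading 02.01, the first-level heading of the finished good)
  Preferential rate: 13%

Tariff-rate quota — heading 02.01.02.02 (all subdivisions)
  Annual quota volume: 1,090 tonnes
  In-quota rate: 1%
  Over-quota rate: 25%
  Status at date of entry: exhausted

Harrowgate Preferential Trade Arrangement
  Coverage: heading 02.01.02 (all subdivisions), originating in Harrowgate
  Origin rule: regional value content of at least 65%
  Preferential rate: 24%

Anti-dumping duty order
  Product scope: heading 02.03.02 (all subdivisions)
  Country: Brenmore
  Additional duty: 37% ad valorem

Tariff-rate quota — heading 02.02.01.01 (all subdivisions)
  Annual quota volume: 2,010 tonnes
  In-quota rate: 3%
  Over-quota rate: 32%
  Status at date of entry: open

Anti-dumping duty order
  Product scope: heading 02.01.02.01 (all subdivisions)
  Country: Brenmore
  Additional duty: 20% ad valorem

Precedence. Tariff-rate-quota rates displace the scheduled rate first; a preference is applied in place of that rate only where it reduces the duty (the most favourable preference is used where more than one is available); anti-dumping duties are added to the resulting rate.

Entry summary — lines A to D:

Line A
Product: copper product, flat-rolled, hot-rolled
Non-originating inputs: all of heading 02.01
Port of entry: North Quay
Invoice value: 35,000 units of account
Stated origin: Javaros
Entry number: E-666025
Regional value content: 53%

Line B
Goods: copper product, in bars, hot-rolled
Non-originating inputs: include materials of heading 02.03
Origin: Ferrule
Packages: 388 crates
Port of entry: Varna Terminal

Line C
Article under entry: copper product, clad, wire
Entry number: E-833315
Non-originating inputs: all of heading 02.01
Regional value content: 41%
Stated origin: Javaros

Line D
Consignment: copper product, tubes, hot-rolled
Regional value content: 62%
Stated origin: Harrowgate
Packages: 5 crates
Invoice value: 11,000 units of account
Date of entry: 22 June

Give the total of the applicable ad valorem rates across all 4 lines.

Line A: copper → 02.03; flat-rolled → 02.03.01; hot-rolled → 02.03.01.02. Scheduled 6%. Javaros agreement on 02.03.04.02: 02.03.01.02 not covered; Javaros agreement on 02.03.03: 02.03.01.02 not covered; anti-dumping (Javaros, 02.03.01): +31%; total 6% + 31% = 37%. → 37%.
Line B: copper → 02.03; in bars → 02.03.04; hot-rolled → 02.03.04.02. Scheduled 33%. Ferrule agreement on 02.01: 02.03.04.02 not covered. → 33%.
Line C: copper → 02.03; wire → 02.03.03; clad → 02.03.03.01. Scheduled 33%. Javaros agreement on 02.03.04.02: 02.03.03.01 not covered; Javaros agreement on 02.03.03: CTH met → 4% available; preferential 4%. → 4%.
Line D: copper → 02.03; tubes → 02.03.02; hot-rolled → 02.03.02.02. Scheduled 31%. Harrowgate agreement on 02.01.02: 02.03.02.02 not covered. → 31%.
Sum: 37% + 33% + 4% + 31% = 105%.

105%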